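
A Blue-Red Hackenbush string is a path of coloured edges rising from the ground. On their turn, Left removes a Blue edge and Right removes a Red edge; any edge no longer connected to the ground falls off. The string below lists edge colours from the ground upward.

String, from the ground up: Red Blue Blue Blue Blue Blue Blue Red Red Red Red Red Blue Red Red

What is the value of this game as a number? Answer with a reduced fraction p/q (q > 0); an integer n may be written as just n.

-503/16384

step 1: add Red to get R; options L={ ∅ } R={ 0 } — -1
step 2: add Blue to get RB; options L={ -1 } R={ 0 } — -1/2
step 3: add Blue to get RBB; options L={ -1 -1/2 } R={ 0 } — -1/4
step 4: add Blue to get RBBB; options L={ -1 -1/2 -1/4 } R={ 0 } — -1/8
step 5: add Blue to get RBBBB; options L={ -1 -1/2 -1/4 -1/8 } R={ 0 } — -1/16
step 6: add Blue to get RBBBBB; options L={ -1 -1/2 -1/4 -1/8 -1/16 } R={ 0 } — -1/32
step 7: add Blue to get RBBBBBB; options L={ -1 -1/2 -1/4 -1/8 -1/16 -1/32 } R={ 0 } — -1/64
step 8: add Red to get RBBBBBBR; options L={ -1 -1/2 -1/4 -1/8 -1/16 -1/32 } R={ -1/64 0 } — -3/128
step 9: add Red to get RBBBBBBRR; options L={ -1 -1/2 -1/4 -1/8 -1/16 -1/32 } R={ -3/128 -1/64 0 } — -7/256
step 10: add Red to get RBBBBBBRRR; options L={ -1 -1/2 -1/4 -1/8 -1/16 -1/32 } R={ -7/256 -3/128 -1/64 0 } — -15/512
step 11: add Red to get RBBBBBBRRRR; options L={ -1 -1/2 -1/4 -1/8 -1/16 -1/32 } R={ -15/512 -7/256 -3/128 -1/64 0 } — -31/1024
step 12: add Red to get RBBBBBBRRRRR; options L={ -1 -1/2 -1/4 -1/8 -1/16 -1/32 } R={ -31/1024 -15/512 -7/256 -3/128 -1/64 0 } — -63/2048
step 13: add Blue to get RBBBBBBRRRRRB; options L={ -1 -1/2 -1/4 -1/8 -1/16 -1/32 -63/2048 } R={ -31/1024 -15/512 -7/256 -3/128 -1/64 0 } — -125/4096
step 14: add Red to get RBBBBBBRRRRRBR; options L={ -1 -1/2 -1/4 -1/8 -1/16 -1/32 -63/2048 } R={ -125/4096 -31/1024 -15/512 -7/256 -3/128 -1/64 0 } — -251/8192
step 15: add Red to get RBBBBBBRRRRRBRR; options L={ -1 -1/2 -1/4 -1/8 -1/16 -1/32 -63/2048 } R={ -251/8192 -125/4096 -31/1024 -15/512 -7/256 -3/128 -1/64 0 } — -503/16384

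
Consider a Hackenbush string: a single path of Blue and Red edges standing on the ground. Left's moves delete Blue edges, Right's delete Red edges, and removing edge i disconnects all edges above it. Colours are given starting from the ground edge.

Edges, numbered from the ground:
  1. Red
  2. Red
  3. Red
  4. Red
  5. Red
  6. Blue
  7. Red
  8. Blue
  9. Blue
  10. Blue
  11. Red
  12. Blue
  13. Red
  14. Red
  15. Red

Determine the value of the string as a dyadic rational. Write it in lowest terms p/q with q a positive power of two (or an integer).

Prefix values for Red Red Red Red Red Blue Red Blue Blue Blue Red Blue Red Red Red via {L|R} + simplicity:
step 1: add Red to get R; options L={ none } R={ 0 } → -1
step 2: add Red to get RR; options L={ none } R={ -1,0 } → -2
step 3: add Red to get RRR; options L={ none } R={ -2,-1,0 } → -3
step 4: add Red to get RRRR; options L={ none } R={ -3,-2,-1,0 } → -4
step 5: add Red to get RRRRR; options L={ none } R={ -4,-3,-2,-1,0 } → -5
step 6: add Blue to get RRRRRB; options L={ -5 } R={ -4,-3,-2,-1,0 } → -9/2
step 7: add Red to get RRRRRBR; options L={ -5 } R={ -9/2,-4,-3,-2,-1,0 } → -19/4
step 8: add Blue to get RRRRRBRB; options L={ -5,-19/4 } R={ -9/2,-4,-3,-2,-1,0 } → -37/8
step 9: add Blue to get RRRRRBRBB; options L={ -5,-19/4,-37/8 } R={ -9/2,-4,-3,-2,-1,0 } → -73/16
step 10: add Blue to get RRRRRBRBBB; options L={ -5,-19/4,-37/8,-73/16 } R={ -9/2,-4,-3,-2,-1,0 } → -145/32
step 11: add Red to get RRRRRBRBBBR; options L={ -5,-19/4,-37/8,-73/16 } R={ -145/32,-9/2,-4,-3,-2,-1,0 } → -291/64
step 12: add Blue to get RRRRRBRBBBRB; options L={ -5,-19/4,-37/8,-73/16,-291/64 } R={ -145/32,-9/2,-4,-3,-2,-1,0 } → -581/128
step 13: add Red to get RRRRRBRBBBRBR; options L={ -5,-19/4,-37/8,-73/16,-291/64 } R={ -581/128,-145/32,-9/2,-4,-3,-2,-1,0 } → -1163/256
step 14: add Red to get RRRRRBRBBBRBRR; options L={ -5,-19/4,-37/8,-73/16,-291/64 } R={ -1163/256,-581/128,-145/32,-9/2,-4,-3,-2,-1,0 } → -2327/512
step 15: add Red to get RRRRRBRBBBRBRRR; options L={ -5,-19/4,-37/8,-73/16,-291/64 } R={ -2327/512,-1163/256,-581/128,-145/32,-9/2,-4,-3,-2,-1,0 } → -4655/1024

-4655/1024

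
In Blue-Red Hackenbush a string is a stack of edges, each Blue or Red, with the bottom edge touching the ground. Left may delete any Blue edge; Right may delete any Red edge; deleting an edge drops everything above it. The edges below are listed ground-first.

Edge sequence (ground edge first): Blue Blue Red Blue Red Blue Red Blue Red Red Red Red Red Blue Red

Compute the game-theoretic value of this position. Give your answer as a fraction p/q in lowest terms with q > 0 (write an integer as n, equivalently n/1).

13573/8192

Build value(s[:k]) for k = 1..15, string s = Blue Blue Red Blue Red Blue Red Blue Red Red Red Red Red Blue Red.
value_1 [B]  L=[0]  R=[none]  → 1
value_2 [BB]  L=[0, 1]  R=[none]  → 2
value_3 [BBR]  L=[0, 1]  R=[2]  → 3/2
value_4 [BBRB]  L=[0, 1, 3/2]  R=[2]  → 7/4
value_5 [BBRBR]  L=[0, 1, 3/2]  R=[7/4, 2]  → 13/8
value_6 [BBRBRB]  L=[0, 1, 3/2, 13/8]  R=[7/4, 2]  → 27/16
value_7 [BBRBRBR]  L=[0, 1, 3/2, 13/8]  R=[27/16, 7/4, 2]  → 53/32
value_8 [BBRBRBRB]  L=[0, 1, 3/2, 13/8, 53/32]  R=[27/16, 7/4, 2]  → 107/64
value_9 [BBRBRBRBR]  L=[0, 1, 3/2, 13/8, 53/32]  R=[107/64, 27/16, 7/4, 2]  → 213/128
value_10 [BBRBRBRBRR]  L=[0, 1, 3/2, 13/8, 53/32]  R=[213/128, 107/64, 27/16, 7/4, 2]  → 425/256
value_11 [BBRBRBRBRRR]  L=[0, 1, 3/2, 13/8, 53/32]  R=[425/256, 213/128, 107/64, 27/16, 7/4, 2]  → 849/512
value_12 [BBRBRBRBRRRR]  L=[0, 1, 3/2, 13/8, 53/32]  R=[849/512, 425/256, 213/128, 107/64, 27/16, 7/4, 2]  → 1697/1024
value_13 [BBRBRBRBRRRRR]  L=[0, 1, 3/2, 13/8, 53/32]  R=[1697/1024, 849/512, 425/256, 213/128, 107/64, 27/16, 7/4, 2]  → 3393/2048
value_14 [BBRBRBRBRRRRRB]  L=[0, 1, 3/2, 13/8, 53/32, 3393/2048]  R=[1697/1024, 849/512, 425/256, 213/128, 107/64, 27/16, 7/4, 2]  → 6787/4096
value_15 [BBRBRBRBRRRRRBR]  L=[0, 1, 3/2, 13/8, 53/32, 3393/2048]  R=[6787/4096, 1697/1024, 849/512, 425/256, 213/128, 107/64, 27/16, 7/4, 2]  → 13573/8192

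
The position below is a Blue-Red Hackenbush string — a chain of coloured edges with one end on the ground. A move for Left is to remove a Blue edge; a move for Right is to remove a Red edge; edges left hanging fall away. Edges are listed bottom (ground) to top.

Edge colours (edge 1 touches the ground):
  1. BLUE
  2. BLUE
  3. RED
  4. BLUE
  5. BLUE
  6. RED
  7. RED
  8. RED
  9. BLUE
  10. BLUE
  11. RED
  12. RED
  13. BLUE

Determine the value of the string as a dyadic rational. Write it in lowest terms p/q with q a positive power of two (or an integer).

3635/2048

Recurse on prefixes of the 13-edge string BLUE BLUE RED BLUE BLUE RED RED RED BLUE BLUE RED RED BLUE:
edge 1 of 13 (BLUE): { 0 | · } → 1
edge 2 of 13 (BLUE): { 0; 1 | · } → 2
edge 3 of 13 (RED): { 0; 1 | 2 } → 3/2
edge 4 of 13 (BLUE): { 0; 1; 3/2 | 2 } → 7/4
edge 5 of 13 (BLUE): { 0; 1; 3/2; 7/4 | 2 } → 15/8
edge 6 of 13 (RED): { 0; 1; 3/2; 7/4 | 15/8; 2 } → 29/16
edge 7 of 13 (RED): { 0; 1; 3/2; 7/4 | 29/16; 15/8; 2 } → 57/32
edge 8 of 13 (RED): { 0; 1; 3/2; 7/4 | 57/32; 29/16; 15/8; 2 } → 113/64
edge 9 of 13 (BLUE): { 0; 1; 3/2; 7/4; 113/64 | 57/32; 29/16; 15/8; 2 } → 227/128
edge 10 of 13 (BLUE): { 0; 1; 3/2; 7/4; 113/64; 227/128 | 57/32; 29/16; 15/8; 2 } → 455/256
edge 11 of 13 (RED): { 0; 1; 3/2; 7/4; 113/64; 227/128 | 455/256; 57/32; 29/16; 15/8; 2 } → 909/512
edge 12 of 13 (RED): { 0; 1; 3/2; 7/4; 113/64; 227/128 | 909/512; 455/256; 57/32; 29/16; 15/8; 2 } → 1817/1024
edge 13 of 13 (BLUE): { 0; 1; 3/2; 7/4; 113/64; 227/128; 1817/1024 | 909/512; 455/256; 57/32; 29/16; 15/8; 2 } → 3635/2048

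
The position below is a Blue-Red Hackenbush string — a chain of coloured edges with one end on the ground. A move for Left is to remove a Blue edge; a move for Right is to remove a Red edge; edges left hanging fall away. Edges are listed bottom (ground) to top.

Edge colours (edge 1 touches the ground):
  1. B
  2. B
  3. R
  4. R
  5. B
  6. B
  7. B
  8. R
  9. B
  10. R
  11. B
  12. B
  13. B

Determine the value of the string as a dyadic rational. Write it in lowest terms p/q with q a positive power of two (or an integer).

value_1 [B]  L=[0]  R=[(no moves)]  => 1
value_2 [BB]  L=[0 1]  R=[(no moves)]  => 2
value_3 [BBR]  L=[0 1]  R=[2]  => 3/2
value_4 [BBRR]  L=[0 1]  R=[3/2 2]  => 5/4
value_5 [BBRRB]  L=[0 1 5/4]  R=[3/2 2]  => 11/8
value_6 [BBRRBB]  L=[0 1 5/4 11/8]  R=[3/2 2]  => 23/16
value_7 [BBRRBBB]  L=[0 1 5/4 11/8 23/16]  R=[3/2 2]  => 47/32
value_8 [BBRRBBBR]  L=[0 1 5/4 11/8 23/16]  R=[47/32 3/2 2]  => 93/64
value_9 [BBRRBBBRB]  L=[0 1 5/4 11/8 23/16 93/64]  R=[47/32 3/2 2]  => 187/128
value_10 [BBRRBBBRBR]  L=[0 1 5/4 11/8 23/16 93/64]  R=[187/128 47/32 3/2 2]  => 373/256
value_11 [BBRRBBBRBRB]  L=[0 1 5/4 11/8 23/16 93/64 373/256]  R=[187/128 47/32 3/2 2]  => 747/512
value_12 [BBRRBBBRBRBB]  L=[0 1 5/4 11/8 23/16 93/64 373/256 747/512]  R=[187/128 47/32 3/2 2]  => 1495/1024
value_13 [BBRRBBBRBRBBB]  L=[0 1 5/4 11/8 23/16 93/64 373/256 747/512 1495/1024]  R=[187/128 47/32 3/2 2]  => 2991/2048

2991/2048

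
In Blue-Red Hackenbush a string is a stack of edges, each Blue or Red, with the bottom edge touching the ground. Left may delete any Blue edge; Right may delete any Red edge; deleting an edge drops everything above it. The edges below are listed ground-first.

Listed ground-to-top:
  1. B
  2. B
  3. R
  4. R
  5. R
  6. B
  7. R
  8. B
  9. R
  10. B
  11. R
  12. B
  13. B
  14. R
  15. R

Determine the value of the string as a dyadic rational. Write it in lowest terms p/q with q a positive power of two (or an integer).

9561/8192

Prefix values for B B R R R B R B R B R B B R R via {L|R} + simplicity:
B: Left { 0 }, Right { — } → simplest 1
BB: Left { 0,1 }, Right { — } → simplest 2
BBR: Left { 0,1 }, Right { 2 } → simplest 3/2
BBRR: Left { 0,1 }, Right { 3/2,2 } → simplest 5/4
BBRRR: Left { 0,1 }, Right { 5/4,3/2,2 } → simplest 9/8
BBRRRB: Left { 0,1,9/8 }, Right { 5/4,3/2,2 } → simplest 19/16
BBRRRBR: Left { 0,1,9/8 }, Right { 19/16,5/4,3/2,2 } → simplest 37/32
BBRRRBRB: Left { 0,1,9/8,37/32 }, Right { 19/16,5/4,3/2,2 } → simplest 75/64
BBRRRBRBR: Left { 0,1,9/8,37/32 }, Right { 75/64,19/16,5/4,3/2,2 } → simplest 149/128
BBRRRBRBRB: Left { 0,1,9/8,37/32,149/128 }, Right { 75/64,19/16,5/4,3/2,2 } → simplest 299/256
BBRRRBRBRBR: Left { 0,1,9/8,37/32,149/128 }, Right { 299/256,75/64,19/16,5/4,3/2,2 } → simplest 597/512
BBRRRBRBRBRB: Left { 0,1,9/8,37/32,149/128,597/512 }, Right { 299/256,75/64,19/16,5/4,3/2,2 } → simplest 1195/1024
BBRRRBRBRBRBB: Left { 0,1,9/8,37/32,149/128,597/512,1195/1024 }, Right { 299/256,75/64,19/16,5/4,3/2,2 } → simplest 2391/2048
BBRRRBRBRBRBBR: Left { 0,1,9/8,37/32,149/128,597/512,1195/1024 }, Right { 2391/2048,299/256,75/64,19/16,5/4,3/2,2 } → simplest 4781/4096
BBRRRBRBRBRBBRR: Left { 0,1,9/8,37/32,149/128,597/512,1195/1024 }, Right { 4781/4096,2391/2048,299/256,75/64,19/16,5/4,3/2,2 } → simplest 9561/8192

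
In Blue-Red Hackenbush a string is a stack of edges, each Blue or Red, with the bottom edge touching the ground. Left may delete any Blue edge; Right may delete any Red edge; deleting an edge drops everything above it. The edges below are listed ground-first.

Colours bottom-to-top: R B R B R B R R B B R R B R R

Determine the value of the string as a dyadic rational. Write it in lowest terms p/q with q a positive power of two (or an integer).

-11063/16384

edge 1 of 15 (R): { none | 0 } ⇒ -1
edge 2 of 15 (B): { -1 | 0 } ⇒ -1/2
edge 3 of 15 (R): { -1 | -1/2, 0 } ⇒ -3/4
edge 4 of 15 (B): { -1, -3/4 | -1/2, 0 } ⇒ -5/8
edge 5 of 15 (R): { -1, -3/4 | -5/8, -1/2, 0 } ⇒ -11/16
edge 6 of 15 (B): { -1, -3/4, -11/16 | -5/8, -1/2, 0 } ⇒ -21/32
edge 7 of 15 (R): { -1, -3/4, -11/16 | -21/32, -5/8, -1/2, 0 } ⇒ -43/64
edge 8 of 15 (R): { -1, -3/4, -11/16 | -43/64, -21/32, -5/8, -1/2, 0 } ⇒ -87/128
edge 9 of 15 (B): { -1, -3/4, -11/16, -87/128 | -43/64, -21/32, -5/8, -1/2, 0 } ⇒ -173/256
edge 10 of 15 (B): { -1, -3/4, -11/16, -87/128, -173/256 | -43/64, -21/32, -5/8, -1/2, 0 } ⇒ -345/512
edge 11 of 15 (R): { -1, -3/4, -11/16, -87/128, -173/256 | -345/512, -43/64, -21/32, -5/8, -1/2, 0 } ⇒ -691/1024
edge 12 of 15 (R): { -1, -3/4, -11/16, -87/128, -173/256 | -691/1024, -345/512, -43/64, -21/32, -5/8, -1/2, 0 } ⇒ -1383/2048
edge 13 of 15 (B): { -1, -3/4, -11/16, -87/128, -173/256, -1383/2048 | -691/1024, -345/512, -43/64, -21/32, -5/8, -1/2, 0 } ⇒ -2765/4096
edge 14 of 15 (R): { -1, -3/4, -11/16, -87/128, -173/256, -1383/2048 | -2765/4096, -691/1024, -345/512, -43/64, -21/32, -5/8, -1/2, 0 } ⇒ -5531/8192
edge 15 of 15 (R): { -1, -3/4, -11/16, -87/128, -173/256, -1383/2048 | -5531/8192, -2765/4096, -691/1024, -345/512, -43/64, -21/32, -5/8, -1/2, 0 } ⇒ -11063/16384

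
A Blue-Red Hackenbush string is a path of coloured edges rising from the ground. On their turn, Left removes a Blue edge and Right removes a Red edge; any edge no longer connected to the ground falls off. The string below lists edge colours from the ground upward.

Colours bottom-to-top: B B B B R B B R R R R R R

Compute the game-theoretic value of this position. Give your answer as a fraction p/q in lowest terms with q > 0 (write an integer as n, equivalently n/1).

1921/512

Prefix values for B B B B R B B R R R R R R via {L|R} + simplicity:
edge 1 of 13 (B): { 0 | ∅ } so 1
edge 2 of 13 (B): { 0, 1 | ∅ } so 2
edge 3 of 13 (B): { 0, 1, 2 | ∅ } so 3
edge 4 of 13 (B): { 0, 1, 2, 3 | ∅ } so 4
edge 5 of 13 (R): { 0, 1, 2, 3 | 4 } so 7/2
edge 6 of 13 (B): { 0, 1, 2, 3, 7/2 | 4 } so 15/4
edge 7 of 13 (B): { 0, 1, 2, 3, 7/2, 15/4 | 4 } so 31/8
edge 8 of 13 (R): { 0, 1, 2, 3, 7/2, 15/4 | 31/8, 4 } so 61/16
edge 9 of 13 (R): { 0, 1, 2, 3, 7/2, 15/4 | 61/16, 31/8, 4 } so 121/32
edge 10 of 13 (R): { 0, 1, 2, 3, 7/2, 15/4 | 121/32, 61/16, 31/8, 4 } so 241/64
edge 11 of 13 (R): { 0, 1, 2, 3, 7/2, 15/4 | 241/64, 121/32, 61/16, 31/8, 4 } so 481/128
edge 12 of 13 (R): { 0, 1, 2, 3, 7/2, 15/4 | 481/128, 241/64, 121/32, 61/16, 31/8, 4 } so 961/256
edge 13 of 13 (R): { 0, 1, 2, 3, 7/2, 15/4 | 961/256, 481/128, 241/64, 121/32, 61/16, 31/8, 4 } so 1921/512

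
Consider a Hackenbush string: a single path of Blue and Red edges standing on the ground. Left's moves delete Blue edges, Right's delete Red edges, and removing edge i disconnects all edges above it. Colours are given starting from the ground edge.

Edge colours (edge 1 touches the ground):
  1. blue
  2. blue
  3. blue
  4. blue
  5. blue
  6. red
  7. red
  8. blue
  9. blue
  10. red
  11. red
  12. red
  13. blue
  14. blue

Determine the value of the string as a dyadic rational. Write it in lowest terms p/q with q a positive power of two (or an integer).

1 of 14 · b · max L 0 · min R +∞ gives 1
2 of 14 · bb · max L 1 · min R +∞ gives 2
3 of 14 · bbb · max L 2 · min R +∞ gives 3
4 of 14 · bbbb · max L 3 · min R +∞ gives 4
5 of 14 · bbbbb · max L 4 · min R +∞ gives 5
6 of 14 · bbbbbr · max L 4 · min R 5 gives 9/2
7 of 14 · bbbbbrr · max L 4 · min R 9/2 gives 17/4
8 of 14 · bbbbbrrb · max L 17/4 · min R 9/2 gives 35/8
9 of 14 · bbbbbrrbb · max L 35/8 · min R 9/2 gives 71/16
10 of 14 · bbbbbrrbbr · max L 35/8 · min R 71/16 gives 141/32
11 of 14 · bbbbbrrbbrr · max L 35/8 · min R 141/32 gives 281/64
12 of 14 · bbbbbrrbbrrr · max L 35/8 · min R 281/64 gives 561/128
13 of 14 · bbbbbrrbbrrrb · max L 561/128 · min R 281/64 gives 1123/256
14 of 14 · bbbbbrrbbrrrbb · max L 1123/256 · min R 281/64 gives 2247/512

2247/512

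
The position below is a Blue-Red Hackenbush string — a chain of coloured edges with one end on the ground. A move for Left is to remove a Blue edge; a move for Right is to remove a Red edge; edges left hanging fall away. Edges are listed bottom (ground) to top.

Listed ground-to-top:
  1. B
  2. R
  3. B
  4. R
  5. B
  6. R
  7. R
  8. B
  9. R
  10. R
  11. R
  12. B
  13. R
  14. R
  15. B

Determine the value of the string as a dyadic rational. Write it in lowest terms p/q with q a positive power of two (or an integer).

edge 1 of 15 (B): { 0 | — } = 1
edge 2 of 15 (R): { 0 | 1 } = 1/2
edge 3 of 15 (B): { 0, 1/2 | 1 } = 3/4
edge 4 of 15 (R): { 0, 1/2 | 3/4, 1 } = 5/8
edge 5 of 15 (B): { 0, 1/2, 5/8 | 3/4, 1 } = 11/16
edge 6 of 15 (R): { 0, 1/2, 5/8 | 11/16, 3/4, 1 } = 21/32
edge 7 of 15 (R): { 0, 1/2, 5/8 | 21/32, 11/16, 3/4, 1 } = 41/64
edge 8 of 15 (B): { 0, 1/2, 5/8, 41/64 | 21/32, 11/16, 3/4, 1 } = 83/128
edge 9 of 15 (R): { 0, 1/2, 5/8, 41/64 | 83/128, 21/32, 11/16, 3/4, 1 } = 165/256
edge 10 of 15 (R): { 0, 1/2, 5/8, 41/64 | 165/256, 83/128, 21/32, 11/16, 3/4, 1 } = 329/512
edge 11 of 15 (R): { 0, 1/2, 5/8, 41/64 | 329/512, 165/256, 83/128, 21/32, 11/16, 3/4, 1 } = 657/1024
edge 12 of 15 (B): { 0, 1/2, 5/8, 41/64, 657/1024 | 329/512, 165/256, 83/128, 21/32, 11/16, 3/4, 1 } = 1315/2048
edge 13 of 15 (R): { 0, 1/2, 5/8, 41/64, 657/1024 | 1315/2048, 329/512, 165/256, 83/128, 21/32, 11/16, 3/4, 1 } = 2629/4096
edge 14 of 15 (R): { 0, 1/2, 5/8, 41/64, 657/1024 | 2629/4096, 1315/2048, 329/512, 165/256, 83/128, 21/32, 11/16, 3/4, 1 } = 5257/8192
edge 15 of 15 (B): { 0, 1/2, 5/8, 41/64, 657/1024, 5257/8192 | 2629/4096, 1315/2048, 329/512, 165/256, 83/128, 21/32, 11/16, 3/4, 1 } = 10515/16384

10515/16384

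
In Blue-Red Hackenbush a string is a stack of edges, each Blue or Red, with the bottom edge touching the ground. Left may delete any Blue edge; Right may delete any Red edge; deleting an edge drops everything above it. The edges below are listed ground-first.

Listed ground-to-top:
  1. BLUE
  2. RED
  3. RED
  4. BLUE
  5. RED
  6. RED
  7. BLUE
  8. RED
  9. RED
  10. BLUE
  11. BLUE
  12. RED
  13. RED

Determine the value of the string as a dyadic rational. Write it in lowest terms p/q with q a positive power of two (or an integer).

1177/4096

Recurse on prefixes of the 13-edge string BLUE RED RED BLUE RED RED BLUE RED RED BLUE BLUE RED RED:
edge 1 of 13 (BLUE): { 0 | ∅ } = 1
edge 2 of 13 (RED): { 0 | 1 } = 1/2
edge 3 of 13 (RED): { 0 | 1/2, 1 } = 1/4
edge 4 of 13 (BLUE): { 0, 1/4 | 1/2, 1 } = 3/8
edge 5 of 13 (RED): { 0, 1/4 | 3/8, 1/2, 1 } = 5/16
edge 6 of 13 (RED): { 0, 1/4 | 5/16, 3/8, 1/2, 1 } = 9/32
edge 7 of 13 (BLUE): { 0, 1/4, 9/32 | 5/16, 3/8, 1/2, 1 } = 19/64
edge 8 of 13 (RED): { 0, 1/4, 9/32 | 19/64, 5/16, 3/8, 1/2, 1 } = 37/128
edge 9 of 13 (RED): { 0, 1/4, 9/32 | 37/128, 19/64, 5/16, 3/8, 1/2, 1 } = 73/256
edge 10 of 13 (BLUE): { 0, 1/4, 9/32, 73/256 | 37/128, 19/64, 5/16, 3/8, 1/2, 1 } = 147/512
edge 11 of 13 (BLUE): { 0, 1/4, 9/32, 73/256, 147/512 | 37/128, 19/64, 5/16, 3/8, 1/2, 1 } = 295/1024
edge 12 of 13 (RED): { 0, 1/4, 9/32, 73/256, 147/512 | 295/1024, 37/128, 19/64, 5/16, 3/8, 1/2, 1 } = 589/2048
edge 13 of 13 (RED): { 0, 1/4, 9/32, 73/256, 147/512 | 589/2048, 295/1024, 37/128, 19/64, 5/16, 3/8, 1/2, 1 } = 1177/4096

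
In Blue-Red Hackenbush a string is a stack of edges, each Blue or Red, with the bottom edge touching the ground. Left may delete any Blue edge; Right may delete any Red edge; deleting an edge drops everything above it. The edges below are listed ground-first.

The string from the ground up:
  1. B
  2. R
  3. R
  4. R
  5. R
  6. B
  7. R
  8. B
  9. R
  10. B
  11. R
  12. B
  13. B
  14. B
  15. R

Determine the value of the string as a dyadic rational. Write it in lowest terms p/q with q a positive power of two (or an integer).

1373/16384

Recurse on prefixes of the 15-edge string B R R R R B R B R B R B B B R:
G_1 [B]  L=[0]  R=[—]  — 1
G_2 [BR]  L=[0]  R=[1]  — 1/2
G_3 [BRR]  L=[0]  R=[1/2,1]  — 1/4
G_4 [BRRR]  L=[0]  R=[1/4,1/2,1]  — 1/8
G_5 [BRRRR]  L=[0]  R=[1/8,1/4,1/2,1]  — 1/16
G_6 [BRRRRB]  L=[0,1/16]  R=[1/8,1/4,1/2,1]  — 3/32
G_7 [BRRRRBR]  L=[0,1/16]  R=[3/32,1/8,1/4,1/2,1]  — 5/64
G_8 [BRRRRBRB]  L=[0,1/16,5/64]  R=[3/32,1/8,1/4,1/2,1]  — 11/128
G_9 [BRRRRBRBR]  L=[0,1/16,5/64]  R=[11/128,3/32,1/8,1/4,1/2,1]  — 21/256
G_10 [BRRRRBRBRB]  L=[0,1/16,5/64,21/256]  R=[11/128,3/32,1/8,1/4,1/2,1]  — 43/512
G_11 [BRRRRBRBRBR]  L=[0,1/16,5/64,21/256]  R=[43/512,11/128,3/32,1/8,1/4,1/2,1]  — 85/1024
G_12 [BRRRRBRBRBRB]  L=[0,1/16,5/64,21/256,85/1024]  R=[43/512,11/128,3/32,1/8,1/4,1/2,1]  — 171/2048
G_13 [BRRRRBRBRBRBB]  L=[0,1/16,5/64,21/256,85/1024,171/2048]  R=[43/512,11/128,3/32,1/8,1/4,1/2,1]  — 343/4096
G_14 [BRRRRBRBRBRBBB]  L=[0,1/16,5/64,21/256,85/1024,171/2048,343/4096]  R=[43/512,11/128,3/32,1/8,1/4,1/2,1]  — 687/8192
G_15 [BRRRRBRBRBRBBBR]  L=[0,1/16,5/64,21/256,85/1024,171/2048,343/4096]  R=[687/8192,43/512,11/128,3/32,1/8,1/4,1/2,1]  — 1373/16384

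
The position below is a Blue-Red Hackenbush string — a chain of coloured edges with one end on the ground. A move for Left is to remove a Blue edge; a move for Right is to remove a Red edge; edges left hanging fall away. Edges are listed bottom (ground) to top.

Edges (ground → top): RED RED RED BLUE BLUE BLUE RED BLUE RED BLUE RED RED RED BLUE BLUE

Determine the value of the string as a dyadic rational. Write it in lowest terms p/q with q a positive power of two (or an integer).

R: Left { · }, Right { 0 } → simplest -1
RR: Left { · }, Right { -1, 0 } → simplest -2
RRR: Left { · }, Right { -2, -1, 0 } → simplest -3
RRRB: Left { -3 }, Right { -2, -1, 0 } → simplest -5/2
RRRBB: Left { -3, -5/2 }, Right { -2, -1, 0 } → simplest -9/4
RRRBBB: Left { -3, -5/2, -9/4 }, Right { -2, -1, 0 } → simplest -17/8
RRRBBBR: Left { -3, -5/2, -9/4 }, Right { -17/8, -2, -1, 0 } → simplest -35/16
RRRBBBRB: Left { -3, -5/2, -9/4, -35/16 }, Right { -17/8, -2, -1, 0 } → simplest -69/32
RRRBBBRBR: Left { -3, -5/2, -9/4, -35/16 }, Right { -69/32, -17/8, -2, -1, 0 } → simplest -139/64
RRRBBBRBRB: Left { -3, -5/2, -9/4, -35/16, -139/64 }, Right { -69/32, -17/8, -2, -1, 0 } → simplest -277/128
RRRBBBRBRBR: Left { -3, -5/2, -9/4, -35/16, -139/64 }, Right { -277/128, -69/32, -17/8, -2, -1, 0 } → simplest -555/256
RRRBBBRBRBRR: Left { -3, -5/2, -9/4, -35/16, -139/64 }, Right { -555/256, -277/128, -69/32, -17/8, -2, -1, 0 } → simplest -1111/512
RRRBBBRBRBRRR: Left { -3, -5/2, -9/4, -35/16, -139/64 }, Right { -1111/512, -555/256, -277/128, -69/32, -17/8, -2, -1, 0 } → simplest -2223/1024
RRRBBBRBRBRRRB: Left { -3, -5/2, -9/4, -35/16, -139/64, -2223/1024 }, Right { -1111/512, -555/256, -277/128, -69/32, -17/8, -2, -1, 0 } → simplest -4445/2048
RRRBBBRBRBRRRBB: Left { -3, -5/2, -9/4, -35/16, -139/64, -2223/1024, -4445/2048 }, Right { -1111/512, -555/256, -277/128, -69/32, -17/8, -2, -1, 0 } → simplest -8889/4096

-8889/4096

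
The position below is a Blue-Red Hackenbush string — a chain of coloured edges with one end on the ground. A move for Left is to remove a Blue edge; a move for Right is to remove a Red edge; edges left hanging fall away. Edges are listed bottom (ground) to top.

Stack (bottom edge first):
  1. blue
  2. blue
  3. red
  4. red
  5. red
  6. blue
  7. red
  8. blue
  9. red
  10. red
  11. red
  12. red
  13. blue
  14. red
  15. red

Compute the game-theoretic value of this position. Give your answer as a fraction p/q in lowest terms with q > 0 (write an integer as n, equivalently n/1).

9481/8192

Prefix values for blue blue red red red blue red blue red red red red blue red red via {L|R} + simplicity:
b: Left { 0 }, Right { — } = simplest 1
bb: Left { 0, 1 }, Right { — } = simplest 2
bbr: Left { 0, 1 }, Right { 2 } = simplest 3/2
bbrr: Left { 0, 1 }, Right { 3/2, 2 } = simplest 5/4
bbrrr: Left { 0, 1 }, Right { 5/4, 3/2, 2 } = simplest 9/8
bbrrrb: Left { 0, 1, 9/8 }, Right { 5/4, 3/2, 2 } = simplest 19/16
bbrrrbr: Left { 0, 1, 9/8 }, Right { 19/16, 5/4, 3/2, 2 } = simplest 37/32
bbrrrbrb: Left { 0, 1, 9/8, 37/32 }, Right { 19/16, 5/4, 3/2, 2 } = simplest 75/64
bbrrrbrbr: Left { 0, 1, 9/8, 37/32 }, Right { 75/64, 19/16, 5/4, 3/2, 2 } = simplest 149/128
bbrrrbrbrr: Left { 0, 1, 9/8, 37/32 }, Right { 149/128, 75/64, 19/16, 5/4, 3/2, 2 } = simplest 297/256
bbrrrbrbrrr: Left { 0, 1, 9/8, 37/32 }, Right { 297/256, 149/128, 75/64, 19/16, 5/4, 3/2, 2 } = simplest 593/512
bbrrrbrbrrrr: Left { 0, 1, 9/8, 37/32 }, Right { 593/512, 297/256, 149/128, 75/64, 19/16, 5/4, 3/2, 2 } = simplest 1185/1024
bbrrrbrbrrrrb: Left { 0, 1, 9/8, 37/32, 1185/1024 }, Right { 593/512, 297/256, 149/128, 75/64, 19/16, 5/4, 3/2, 2 } = simplest 2371/2048
bbrrrbrbrrrrbr: Left { 0, 1, 9/8, 37/32, 1185/1024 }, Right { 2371/2048, 593/512, 297/256, 149/128, 75/64, 19/16, 5/4, 3/2, 2 } = simplest 4741/4096
bbrrrbrbrrrrbrr: Left { 0, 1, 9/8, 37/32, 1185/1024 }, Right { 4741/4096, 2371/2048, 593/512, 297/256, 149/128, 75/64, 19/16, 5/4, 3/2, 2 } = simplest 9481/8192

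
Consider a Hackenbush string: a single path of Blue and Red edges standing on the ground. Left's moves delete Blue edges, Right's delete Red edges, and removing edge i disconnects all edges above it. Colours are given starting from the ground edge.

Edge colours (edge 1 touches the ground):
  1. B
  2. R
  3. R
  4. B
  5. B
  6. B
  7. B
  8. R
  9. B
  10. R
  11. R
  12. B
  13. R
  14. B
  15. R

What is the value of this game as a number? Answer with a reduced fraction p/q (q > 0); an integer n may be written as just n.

7829/16384

B: Left { 0 }, Right { — } = simplest 1
BR: Left { 0 }, Right { 1 } = simplest 1/2
BRR: Left { 0 }, Right { 1/2, 1 } = simplest 1/4
BRRB: Left { 0, 1/4 }, Right { 1/2, 1 } = simplest 3/8
BRRBB: Left { 0, 1/4, 3/8 }, Right { 1/2, 1 } = simplest 7/16
BRRBBB: Left { 0, 1/4, 3/8, 7/16 }, Right { 1/2, 1 } = simplest 15/32
BRRBBBB: Left { 0, 1/4, 3/8, 7/16, 15/32 }, Right { 1/2, 1 } = simplest 31/64
BRRBBBBR: Left { 0, 1/4, 3/8, 7/16, 15/32 }, Right { 31/64, 1/2, 1 } = simplest 61/128
BRRBBBBRB: Left { 0, 1/4, 3/8, 7/16, 15/32, 61/128 }, Right { 31/64, 1/2, 1 } = simplest 123/256
BRRBBBBRBR: Left { 0, 1/4, 3/8, 7/16, 15/32, 61/128 }, Right { 123/256, 31/64, 1/2, 1 } = simplest 245/512
BRRBBBBRBRR: Left { 0, 1/4, 3/8, 7/16, 15/32, 61/128 }, Right { 245/512, 123/256, 31/64, 1/2, 1 } = simplest 489/1024
BRRBBBBRBRRB: Left { 0, 1/4, 3/8, 7/16, 15/32, 61/128, 489/1024 }, Right { 245/512, 123/256, 31/64, 1/2, 1 } = simplest 979/2048
BRRBBBBRBRRBR: Left { 0, 1/4, 3/8, 7/16, 15/32, 61/128, 489/1024 }, Right { 979/2048, 245/512, 123/256, 31/64, 1/2, 1 } = simplest 1957/4096
BRRBBBBRBRRBRB: Left { 0, 1/4, 3/8, 7/16, 15/32, 61/128, 489/1024, 1957/4096 }, Right { 979/2048, 245/512, 123/256, 31/64, 1/2, 1 } = simplest 3915/8192
BRRBBBBRBRRBRBR: Left { 0, 1/4, 3/8, 7/16, 15/32, 61/128, 489/1024, 1957/4096 }, Right { 3915/8192, 979/2048, 245/512, 123/256, 31/64, 1/2, 1 } = simplest 7829/16384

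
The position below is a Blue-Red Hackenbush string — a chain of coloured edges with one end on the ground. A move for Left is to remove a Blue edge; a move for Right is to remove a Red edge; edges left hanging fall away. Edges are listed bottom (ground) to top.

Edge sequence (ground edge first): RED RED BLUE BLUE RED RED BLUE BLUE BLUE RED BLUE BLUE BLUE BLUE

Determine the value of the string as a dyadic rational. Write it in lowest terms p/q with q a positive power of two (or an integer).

-5665/4096

Recurse on prefixes of the 14-edge string RED RED BLUE BLUE RED RED BLUE BLUE BLUE RED BLUE BLUE BLUE BLUE:
g_1 [R]  L=[·]  R=[0]  — -1
g_2 [RR]  L=[·]  R=[-1 0]  — -2
g_3 [RRB]  L=[-2]  R=[-1 0]  — -3/2
g_4 [RRBB]  L=[-2 -3/2]  R=[-1 0]  — -5/4
g_5 [RRBBR]  L=[-2 -3/2]  R=[-5/4 -1 0]  — -11/8
g_6 [RRBBRR]  L=[-2 -3/2]  R=[-11/8 -5/4 -1 0]  — -23/16
g_7 [RRBBRRB]  L=[-2 -3/2 -23/16]  R=[-11/8 -5/4 -1 0]  — -45/32
g_8 [RRBBRRBB]  L=[-2 -3/2 -23/16 -45/32]  R=[-11/8 -5/4 -1 0]  — -89/64
g_9 [RRBBRRBBB]  L=[-2 -3/2 -23/16 -45/32 -89/64]  R=[-11/8 -5/4 -1 0]  — -177/128
g_10 [RRBBRRBBBR]  L=[-2 -3/2 -23/16 -45/32 -89/64]  R=[-177/128 -11/8 -5/4 -1 0]  — -355/256
g_11 [RRBBRRBBBRB]  L=[-2 -3/2 -23/16 -45/32 -89/64 -355/256]  R=[-177/128 -11/8 -5/4 -1 0]  — -709/512
g_12 [RRBBRRBBBRBB]  L=[-2 -3/2 -23/16 -45/32 -89/64 -355/256 -709/512]  R=[-177/128 -11/8 -5/4 -1 0]  — -1417/1024
g_13 [RRBBRRBBBRBBB]  L=[-2 -3/2 -23/16 -45/32 -89/64 -355/256 -709/512 -1417/1024]  R=[-177/128 -11/8 -5/4 -1 0]  — -2833/2048
g_14 [RRBBRRBBBRBBBB]  L=[-2 -3/2 -23/16 -45/32 -89/64 -355/256 -709/512 -1417/1024 -2833/2048]  R=[-177/128 -11/8 -5/4 -1 0]  — -5665/4096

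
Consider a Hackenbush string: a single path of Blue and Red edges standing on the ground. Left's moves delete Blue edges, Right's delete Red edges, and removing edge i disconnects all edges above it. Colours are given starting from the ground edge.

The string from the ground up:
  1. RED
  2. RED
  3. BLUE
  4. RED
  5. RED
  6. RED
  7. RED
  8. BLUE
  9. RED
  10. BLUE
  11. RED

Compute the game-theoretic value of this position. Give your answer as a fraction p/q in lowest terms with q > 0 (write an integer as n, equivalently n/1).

-1003/512

step 1: add RED to get R; options L={ (no moves) } R={ 0 } so -1
step 2: add RED to get RR; options L={ (no moves) } R={ -1,0 } so -2
step 3: add BLUE to get RRB; options L={ -2 } R={ -1,0 } so -3/2
step 4: add RED to get RRBR; options L={ -2 } R={ -3/2,-1,0 } so -7/4
step 5: add RED to get RRBRR; options L={ -2 } R={ -7/4,-3/2,-1,0 } so -15/8
step 6: add RED to get RRBRRR; options L={ -2 } R={ -15/8,-7/4,-3/2,-1,0 } so -31/16
step 7: add RED to get RRBRRRR; options L={ -2 } R={ -31/16,-15/8,-7/4,-3/2,-1,0 } so -63/32
step 8: add BLUE to get RRBRRRRB; options L={ -2,-63/32 } R={ -31/16,-15/8,-7/4,-3/2,-1,0 } so -125/64
step 9: add RED to get RRBRRRRBR; options L={ -2,-63/32 } R={ -125/64,-31/16,-15/8,-7/4,-3/2,-1,0 } so -251/128
step 10: add BLUE to get RRBRRRRBRB; options L={ -2,-63/32,-251/128 } R={ -125/64,-31/16,-15/8,-7/4,-3/2,-1,0 } so -501/256
step 11: add RED to get RRBRRRRBRBR; options L={ -2,-63/32,-251/128 } R={ -501/256,-125/64,-31/16,-15/8,-7/4,-3/2,-1,0 } so -1003/512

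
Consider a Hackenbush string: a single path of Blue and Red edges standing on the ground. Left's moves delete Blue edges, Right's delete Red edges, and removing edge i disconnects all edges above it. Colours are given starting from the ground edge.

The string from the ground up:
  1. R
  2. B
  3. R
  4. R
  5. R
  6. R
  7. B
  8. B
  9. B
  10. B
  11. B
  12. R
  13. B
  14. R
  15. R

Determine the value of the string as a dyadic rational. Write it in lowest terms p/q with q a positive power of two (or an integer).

-15383/16384

edge 1 of 15 (R): {  | 0 } → -1
edge 2 of 15 (B): { -1 | 0 } → -1/2
edge 3 of 15 (R): { -1 | -1/2,0 } → -3/4
edge 4 of 15 (R): { -1 | -3/4,-1/2,0 } → -7/8
edge 5 of 15 (R): { -1 | -7/8,-3/4,-1/2,0 } → -15/16
edge 6 of 15 (R): { -1 | -15/16,-7/8,-3/4,-1/2,0 } → -31/32
edge 7 of 15 (B): { -1,-31/32 | -15/16,-7/8,-3/4,-1/2,0 } → -61/64
edge 8 of 15 (B): { -1,-31/32,-61/64 | -15/16,-7/8,-3/4,-1/2,0 } → -121/128
edge 9 of 15 (B): { -1,-31/32,-61/64,-121/128 | -15/16,-7/8,-3/4,-1/2,0 } → -241/256
edge 10 of 15 (B): { -1,-31/32,-61/64,-121/128,-241/256 | -15/16,-7/8,-3/4,-1/2,0 } → -481/512
edge 11 of 15 (B): { -1,-31/32,-61/64,-121/128,-241/256,-481/512 | -15/16,-7/8,-3/4,-1/2,0 } → -961/1024
edge 12 of 15 (R): { -1,-31/32,-61/64,-121/128,-241/256,-481/512 | -961/1024,-15/16,-7/8,-3/4,-1/2,0 } → -1923/2048
edge 13 of 15 (B): { -1,-31/32,-61/64,-121/128,-241/256,-481/512,-1923/2048 | -961/1024,-15/16,-7/8,-3/4,-1/2,0 } → -3845/4096
edge 14 of 15 (R): { -1,-31/32,-61/64,-121/128,-241/256,-481/512,-1923/2048 | -3845/4096,-961/1024,-15/16,-7/8,-3/4,-1/2,0 } → -7691/8192
edge 15 of 15 (R): { -1,-31/32,-61/64,-121/128,-241/256,-481/512,-1923/2048 | -7691/8192,-3845/4096,-961/1024,-15/16,-7/8,-3/4,-1/2,0 } → -15383/16384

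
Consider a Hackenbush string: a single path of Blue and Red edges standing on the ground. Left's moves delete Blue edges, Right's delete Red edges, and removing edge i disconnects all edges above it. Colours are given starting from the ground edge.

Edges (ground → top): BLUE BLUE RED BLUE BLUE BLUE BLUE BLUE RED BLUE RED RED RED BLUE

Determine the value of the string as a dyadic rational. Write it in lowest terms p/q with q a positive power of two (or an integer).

B: Left { 0 }, Right { · } ⇒ simplest 1
BB: Left { 0,1 }, Right { · } ⇒ simplest 2
BBR: Left { 0,1 }, Right { 2 } ⇒ simplest 3/2
BBRB: Left { 0,1,3/2 }, Right { 2 } ⇒ simplest 7/4
BBRBB: Left { 0,1,3/2,7/4 }, Right { 2 } ⇒ simplest 15/8
BBRBBB: Left { 0,1,3/2,7/4,15/8 }, Right { 2 } ⇒ simplest 31/16
BBRBBBB: Left { 0,1,3/2,7/4,15/8,31/16 }, Right { 2 } ⇒ simplest 63/32
BBRBBBBB: Left { 0,1,3/2,7/4,15/8,31/16,63/32 }, Right { 2 } ⇒ simplest 127/64
BBRBBBBBR: Left { 0,1,3/2,7/4,15/8,31/16,63/32 }, Right { 127/64,2 } ⇒ simplest 253/128
BBRBBBBBRB: Left { 0,1,3/2,7/4,15/8,31/16,63/32,253/128 }, Right { 127/64,2 } ⇒ simplest 507/256
BBRBBBBBRBR: Left { 0,1,3/2,7/4,15/8,31/16,63/32,253/128 }, Right { 507/256,127/64,2 } ⇒ simplest 1013/512
BBRBBBBBRBRR: Left { 0,1,3/2,7/4,15/8,31/16,63/32,253/128 }, Right { 1013/512,507/256,127/64,2 } ⇒ simplest 2025/1024
BBRBBBBBRBRRR: Left { 0,1,3/2,7/4,15/8,31/16,63/32,253/128 }, Right { 2025/1024,1013/512,507/256,127/64,2 } ⇒ simplest 4049/2048
BBRBBBBBRBRRRB: Left { 0,1,3/2,7/4,15/8,31/16,63/32,253/128,4049/2048 }, Right { 2025/1024,1013/512,507/256,127/64,2 } ⇒ simplest 8099/4096

8099/4096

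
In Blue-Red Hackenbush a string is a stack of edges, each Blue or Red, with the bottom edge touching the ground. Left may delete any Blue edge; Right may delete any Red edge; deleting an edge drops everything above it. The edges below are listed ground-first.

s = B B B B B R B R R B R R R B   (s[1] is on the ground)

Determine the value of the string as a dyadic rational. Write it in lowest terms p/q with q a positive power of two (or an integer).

Prefix values for B B B B B R B R R B R R R B via {L|R} + simplicity:
edge 1 of 14 (B): { 0 | none } → 1
edge 2 of 14 (B): { 0,1 | none } → 2
edge 3 of 14 (B): { 0,1,2 | none } → 3
edge 4 of 14 (B): { 0,1,2,3 | none } → 4
edge 5 of 14 (B): { 0,1,2,3,4 | none } → 5
edge 6 of 14 (R): { 0,1,2,3,4 | 5 } → 9/2
edge 7 of 14 (B): { 0,1,2,3,4,9/2 | 5 } → 19/4
edge 8 of 14 (R): { 0,1,2,3,4,9/2 | 19/4,5 } → 37/8
edge 9 of 14 (R): { 0,1,2,3,4,9/2 | 37/8,19/4,5 } → 73/16
edge 10 of 14 (B): { 0,1,2,3,4,9/2,73/16 | 37/8,19/4,5 } → 147/32
edge 11 of 14 (R): { 0,1,2,3,4,9/2,73/16 | 147/32,37/8,19/4,5 } → 293/64
edge 12 of 14 (R): { 0,1,2,3,4,9/2,73/16 | 293/64,147/32,37/8,19/4,5 } → 585/128
edge 13 of 14 (R): { 0,1,2,3,4,9/2,73/16 | 585/128,293/64,147/32,37/8,19/4,5 } → 1169/256
edge 14 of 14 (B): { 0,1,2,3,4,9/2,73/16,1169/256 | 585/128,293/64,147/32,37/8,19/4,5 } → 2339/512

2339/512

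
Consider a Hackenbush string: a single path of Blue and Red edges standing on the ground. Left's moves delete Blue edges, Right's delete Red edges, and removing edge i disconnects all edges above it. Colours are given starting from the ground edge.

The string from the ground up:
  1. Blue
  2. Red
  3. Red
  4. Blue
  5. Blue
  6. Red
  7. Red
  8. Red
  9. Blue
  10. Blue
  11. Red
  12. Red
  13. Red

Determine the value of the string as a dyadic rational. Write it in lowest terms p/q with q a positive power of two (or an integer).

1585/4096

Recurse on prefixes of the 13-edge string Blue Red Red Blue Blue Red Red Red Blue Blue Red Red Red:
val(B) = { 0 | — } = 1
val(BR) = { 0 | 1 } = 1/2
val(BRR) = { 0 | 1/2, 1 } = 1/4
val(BRRB) = { 0, 1/4 | 1/2, 1 } = 3/8
val(BRRBB) = { 0, 1/4, 3/8 | 1/2, 1 } = 7/16
val(BRRBBR) = { 0, 1/4, 3/8 | 7/16, 1/2, 1 } = 13/32
val(BRRBBRR) = { 0, 1/4, 3/8 | 13/32, 7/16, 1/2, 1 } = 25/64
val(BRRBBRRR) = { 0, 1/4, 3/8 | 25/64, 13/32, 7/16, 1/2, 1 } = 49/128
val(BRRBBRRRB) = { 0, 1/4, 3/8, 49/128 | 25/64, 13/32, 7/16, 1/2, 1 } = 99/256
val(BRRBBRRRBB) = { 0, 1/4, 3/8, 49/128, 99/256 | 25/64, 13/32, 7/16, 1/2, 1 } = 199/512
val(BRRBBRRRBBR) = { 0, 1/4, 3/8, 49/128, 99/256 | 199/512, 25/64, 13/32, 7/16, 1/2, 1 } = 397/1024
val(BRRBBRRRBBRR) = { 0, 1/4, 3/8, 49/128, 99/256 | 397/1024, 199/512, 25/64, 13/32, 7/16, 1/2, 1 } = 793/2048
val(BRRBBRRRBBRRR) = { 0, 1/4, 3/8, 49/128, 99/256 | 793/2048, 397/1024, 199/512, 25/64, 13/32, 7/16, 1/2, 1 } = 1585/4096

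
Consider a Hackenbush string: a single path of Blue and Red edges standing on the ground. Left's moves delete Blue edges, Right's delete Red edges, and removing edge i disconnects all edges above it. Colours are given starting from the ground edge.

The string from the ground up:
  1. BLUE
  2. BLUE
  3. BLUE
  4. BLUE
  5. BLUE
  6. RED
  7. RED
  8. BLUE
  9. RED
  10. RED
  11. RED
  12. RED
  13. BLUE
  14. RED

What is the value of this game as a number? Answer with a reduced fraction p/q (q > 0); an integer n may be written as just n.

v(B) = { 0 | — } -> 1
v(BB) = { 0, 1 | — } -> 2
v(BBB) = { 0, 1, 2 | — } -> 3
v(BBBB) = { 0, 1, 2, 3 | — } -> 4
v(BBBBB) = { 0, 1, 2, 3, 4 | — } -> 5
v(BBBBBR) = { 0, 1, 2, 3, 4 | 5 } -> 9/2
v(BBBBBRR) = { 0, 1, 2, 3, 4 | 9/2, 5 } -> 17/4
v(BBBBBRRB) = { 0, 1, 2, 3, 4, 17/4 | 9/2, 5 } -> 35/8
v(BBBBBRRBR) = { 0, 1, 2, 3, 4, 17/4 | 35/8, 9/2, 5 } -> 69/16
v(BBBBBRRBRR) = { 0, 1, 2, 3, 4, 17/4 | 69/16, 35/8, 9/2, 5 } -> 137/32
v(BBBBBRRBRRR) = { 0, 1, 2, 3, 4, 17/4 | 137/32, 69/16, 35/8, 9/2, 5 } -> 273/64
v(BBBBBRRBRRRR) = { 0, 1, 2, 3, 4, 17/4 | 273/64, 137/32, 69/16, 35/8, 9/2, 5 } -> 545/128
v(BBBBBRRBRRRRB) = { 0, 1, 2, 3, 4, 17/4, 545/128 | 273/64, 137/32, 69/16, 35/8, 9/2, 5 } -> 1091/256
v(BBBBBRRBRRRRBR) = { 0, 1, 2, 3, 4, 17/4, 545/128 | 1091/256, 273/64, 137/32, 69/16, 35/8, 9/2, 5 } -> 2181/512

2181/512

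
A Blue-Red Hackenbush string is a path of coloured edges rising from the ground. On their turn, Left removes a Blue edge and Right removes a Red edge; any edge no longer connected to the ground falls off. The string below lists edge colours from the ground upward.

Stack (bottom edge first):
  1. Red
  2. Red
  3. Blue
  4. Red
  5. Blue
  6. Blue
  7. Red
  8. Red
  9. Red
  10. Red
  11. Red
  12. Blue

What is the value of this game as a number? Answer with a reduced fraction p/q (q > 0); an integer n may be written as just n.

1 of 12 · R · max L −∞ · min R 0 = -1
2 of 12 · RR · max L −∞ · min R -1 = -2
3 of 12 · RRB · max L -2 · min R -1 = -3/2
4 of 12 · RRBR · max L -2 · min R -3/2 = -7/4
5 of 12 · RRBRB · max L -7/4 · min R -3/2 = -13/8
6 of 12 · RRBRBB · max L -13/8 · min R -3/2 = -25/16
7 of 12 · RRBRBBR · max L -13/8 · min R -25/16 = -51/32
8 of 12 · RRBRBBRR · max L -13/8 · min R -51/32 = -103/64
9 of 12 · RRBRBBRRR · max L -13/8 · min R -103/64 = -207/128
10 of 12 · RRBRBBRRRR · max L -13/8 · min R -207/128 = -415/256
11 of 12 · RRBRBBRRRRR · max L -13/8 · min R -415/256 = -831/512
12 of 12 · RRBRBBRRRRRB · max L -831/512 · min R -415/256 = -1661/1024

-1661/1024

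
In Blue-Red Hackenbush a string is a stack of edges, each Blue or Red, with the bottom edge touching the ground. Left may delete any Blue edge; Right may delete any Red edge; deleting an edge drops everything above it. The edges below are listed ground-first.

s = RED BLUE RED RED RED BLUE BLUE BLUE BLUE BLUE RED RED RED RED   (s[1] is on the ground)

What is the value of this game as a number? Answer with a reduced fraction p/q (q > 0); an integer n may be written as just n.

Prefix values for RED BLUE RED RED RED BLUE BLUE BLUE BLUE BLUE RED RED RED RED via {L|R} + simplicity:
R: Left { (no moves) }, Right { 0 } ⇒ simplest -1
RB: Left { -1 }, Right { 0 } ⇒ simplest -1/2
RBR: Left { -1 }, Right { -1/2; 0 } ⇒ simplest -3/4
RBRR: Left { -1 }, Right { -3/4; -1/2; 0 } ⇒ simplest -7/8
RBRRR: Left { -1 }, Right { -7/8; -3/4; -1/2; 0 } ⇒ simplest -15/16
RBRRRB: Left { -1; -15/16 }, Right { -7/8; -3/4; -1/2; 0 } ⇒ simplest -29/32
RBRRRBB: Left { -1; -15/16; -29/32 }, Right { -7/8; -3/4; -1/2; 0 } ⇒ simplest -57/64
RBRRRBBB: Left { -1; -15/16; -29/32; -57/64 }, Right { -7/8; -3/4; -1/2; 0 } ⇒ simplest -113/128
RBRRRBBBB: Left { -1; -15/16; -29/32; -57/64; -113/128 }, Right { -7/8; -3/4; -1/2; 0 } ⇒ simplest -225/256
RBRRRBBBBB: Left { -1; -15/16; -29/32; -57/64; -113/128; -225/256 }, Right { -7/8; -3/4; -1/2; 0 } ⇒ simplest -449/512
RBRRRBBBBBR: Left { -1; -15/16; -29/32; -57/64; -113/128; -225/256 }, Right { -449/512; -7/8; -3/4; -1/2; 0 } ⇒ simplest -899/1024
RBRRRBBBBBRR: Left { -1; -15/16; -29/32; -57/64; -113/128; -225/256 }, Right { -899/1024; -449/512; -7/8; -3/4; -1/2; 0 } ⇒ simplest -1799/2048
RBRRRBBBBBRRR: Left { -1; -15/16; -29/32; -57/64; -113/128; -225/256 }, Right { -1799/2048; -899/1024; -449/512; -7/8; -3/4; -1/2; 0 } ⇒ simplest -3599/4096
RBRRRBBBBBRRRR: Left { -1; -15/16; -29/32; -57/64; -113/128; -225/256 }, Right { -3599/4096; -1799/2048; -899/1024; -449/512; -7/8; -3/4; -1/2; 0 } ⇒ simplest -7199/8192

-7199/8192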